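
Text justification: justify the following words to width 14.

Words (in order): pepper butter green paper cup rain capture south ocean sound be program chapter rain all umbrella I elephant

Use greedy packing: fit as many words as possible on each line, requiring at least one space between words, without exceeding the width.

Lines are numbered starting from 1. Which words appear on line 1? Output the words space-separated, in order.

Line 1: ['pepper', 'butter'] (min_width=13, slack=1)
Line 2: ['green', 'paper'] (min_width=11, slack=3)
Line 3: ['cup', 'rain'] (min_width=8, slack=6)
Line 4: ['capture', 'south'] (min_width=13, slack=1)
Line 5: ['ocean', 'sound', 'be'] (min_width=14, slack=0)
Line 6: ['program'] (min_width=7, slack=7)
Line 7: ['chapter', 'rain'] (min_width=12, slack=2)
Line 8: ['all', 'umbrella', 'I'] (min_width=14, slack=0)
Line 9: ['elephant'] (min_width=8, slack=6)

Answer: pepper butter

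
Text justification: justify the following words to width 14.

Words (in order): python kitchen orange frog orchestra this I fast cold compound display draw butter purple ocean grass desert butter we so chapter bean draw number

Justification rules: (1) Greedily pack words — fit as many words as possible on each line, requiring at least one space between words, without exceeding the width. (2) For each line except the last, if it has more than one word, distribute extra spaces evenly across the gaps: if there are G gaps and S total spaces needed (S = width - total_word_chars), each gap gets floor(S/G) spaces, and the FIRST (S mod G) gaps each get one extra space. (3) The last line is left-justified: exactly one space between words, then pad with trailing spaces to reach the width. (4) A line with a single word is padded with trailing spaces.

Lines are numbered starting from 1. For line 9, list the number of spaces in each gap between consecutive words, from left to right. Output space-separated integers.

Answer: 2

Derivation:
Line 1: ['python', 'kitchen'] (min_width=14, slack=0)
Line 2: ['orange', 'frog'] (min_width=11, slack=3)
Line 3: ['orchestra', 'this'] (min_width=14, slack=0)
Line 4: ['I', 'fast', 'cold'] (min_width=11, slack=3)
Line 5: ['compound'] (min_width=8, slack=6)
Line 6: ['display', 'draw'] (min_width=12, slack=2)
Line 7: ['butter', 'purple'] (min_width=13, slack=1)
Line 8: ['ocean', 'grass'] (min_width=11, slack=3)
Line 9: ['desert', 'butter'] (min_width=13, slack=1)
Line 10: ['we', 'so', 'chapter'] (min_width=13, slack=1)
Line 11: ['bean', 'draw'] (min_width=9, slack=5)
Line 12: ['number'] (min_width=6, slack=8)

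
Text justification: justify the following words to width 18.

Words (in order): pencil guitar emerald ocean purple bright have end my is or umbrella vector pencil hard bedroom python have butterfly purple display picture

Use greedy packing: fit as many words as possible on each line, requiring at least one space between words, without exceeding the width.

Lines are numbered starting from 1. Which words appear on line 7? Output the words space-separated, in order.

Line 1: ['pencil', 'guitar'] (min_width=13, slack=5)
Line 2: ['emerald', 'ocean'] (min_width=13, slack=5)
Line 3: ['purple', 'bright', 'have'] (min_width=18, slack=0)
Line 4: ['end', 'my', 'is', 'or'] (min_width=12, slack=6)
Line 5: ['umbrella', 'vector'] (min_width=15, slack=3)
Line 6: ['pencil', 'hard'] (min_width=11, slack=7)
Line 7: ['bedroom', 'python'] (min_width=14, slack=4)
Line 8: ['have', 'butterfly'] (min_width=14, slack=4)
Line 9: ['purple', 'display'] (min_width=14, slack=4)
Line 10: ['picture'] (min_width=7, slack=11)

Answer: bedroom python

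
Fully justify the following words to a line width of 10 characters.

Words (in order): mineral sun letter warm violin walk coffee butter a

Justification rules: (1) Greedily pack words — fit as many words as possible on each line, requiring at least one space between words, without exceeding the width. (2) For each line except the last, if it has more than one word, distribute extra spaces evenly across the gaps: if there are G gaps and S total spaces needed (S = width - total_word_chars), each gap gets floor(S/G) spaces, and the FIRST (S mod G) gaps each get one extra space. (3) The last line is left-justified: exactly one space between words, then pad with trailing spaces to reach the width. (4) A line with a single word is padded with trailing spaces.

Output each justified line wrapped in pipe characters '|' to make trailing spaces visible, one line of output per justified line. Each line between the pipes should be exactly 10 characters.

Line 1: ['mineral'] (min_width=7, slack=3)
Line 2: ['sun', 'letter'] (min_width=10, slack=0)
Line 3: ['warm'] (min_width=4, slack=6)
Line 4: ['violin'] (min_width=6, slack=4)
Line 5: ['walk'] (min_width=4, slack=6)
Line 6: ['coffee'] (min_width=6, slack=4)
Line 7: ['butter', 'a'] (min_width=8, slack=2)

Answer: |mineral   |
|sun letter|
|warm      |
|violin    |
|walk      |
|coffee    |
|butter a  |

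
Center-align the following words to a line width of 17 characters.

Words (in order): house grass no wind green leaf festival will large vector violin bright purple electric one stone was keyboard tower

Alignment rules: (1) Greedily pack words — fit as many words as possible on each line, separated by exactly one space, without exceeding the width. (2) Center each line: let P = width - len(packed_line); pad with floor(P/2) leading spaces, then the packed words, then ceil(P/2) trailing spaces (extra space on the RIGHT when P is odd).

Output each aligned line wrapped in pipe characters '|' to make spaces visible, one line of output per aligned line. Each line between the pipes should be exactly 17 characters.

Line 1: ['house', 'grass', 'no'] (min_width=14, slack=3)
Line 2: ['wind', 'green', 'leaf'] (min_width=15, slack=2)
Line 3: ['festival', 'will'] (min_width=13, slack=4)
Line 4: ['large', 'vector'] (min_width=12, slack=5)
Line 5: ['violin', 'bright'] (min_width=13, slack=4)
Line 6: ['purple', 'electric'] (min_width=15, slack=2)
Line 7: ['one', 'stone', 'was'] (min_width=13, slack=4)
Line 8: ['keyboard', 'tower'] (min_width=14, slack=3)

Answer: | house grass no  |
| wind green leaf |
|  festival will  |
|  large vector   |
|  violin bright  |
| purple electric |
|  one stone was  |
| keyboard tower  |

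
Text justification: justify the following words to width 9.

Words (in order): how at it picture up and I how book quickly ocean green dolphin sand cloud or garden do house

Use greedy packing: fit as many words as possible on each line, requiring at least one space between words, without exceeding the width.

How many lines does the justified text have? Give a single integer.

Answer: 12

Derivation:
Line 1: ['how', 'at', 'it'] (min_width=9, slack=0)
Line 2: ['picture'] (min_width=7, slack=2)
Line 3: ['up', 'and', 'I'] (min_width=8, slack=1)
Line 4: ['how', 'book'] (min_width=8, slack=1)
Line 5: ['quickly'] (min_width=7, slack=2)
Line 6: ['ocean'] (min_width=5, slack=4)
Line 7: ['green'] (min_width=5, slack=4)
Line 8: ['dolphin'] (min_width=7, slack=2)
Line 9: ['sand'] (min_width=4, slack=5)
Line 10: ['cloud', 'or'] (min_width=8, slack=1)
Line 11: ['garden', 'do'] (min_width=9, slack=0)
Line 12: ['house'] (min_width=5, slack=4)
Total lines: 12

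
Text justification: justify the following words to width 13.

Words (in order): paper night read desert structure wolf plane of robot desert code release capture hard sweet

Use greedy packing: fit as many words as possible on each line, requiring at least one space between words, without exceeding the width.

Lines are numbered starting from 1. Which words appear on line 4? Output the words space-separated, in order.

Answer: wolf plane of

Derivation:
Line 1: ['paper', 'night'] (min_width=11, slack=2)
Line 2: ['read', 'desert'] (min_width=11, slack=2)
Line 3: ['structure'] (min_width=9, slack=4)
Line 4: ['wolf', 'plane', 'of'] (min_width=13, slack=0)
Line 5: ['robot', 'desert'] (min_width=12, slack=1)
Line 6: ['code', 'release'] (min_width=12, slack=1)
Line 7: ['capture', 'hard'] (min_width=12, slack=1)
Line 8: ['sweet'] (min_width=5, slack=8)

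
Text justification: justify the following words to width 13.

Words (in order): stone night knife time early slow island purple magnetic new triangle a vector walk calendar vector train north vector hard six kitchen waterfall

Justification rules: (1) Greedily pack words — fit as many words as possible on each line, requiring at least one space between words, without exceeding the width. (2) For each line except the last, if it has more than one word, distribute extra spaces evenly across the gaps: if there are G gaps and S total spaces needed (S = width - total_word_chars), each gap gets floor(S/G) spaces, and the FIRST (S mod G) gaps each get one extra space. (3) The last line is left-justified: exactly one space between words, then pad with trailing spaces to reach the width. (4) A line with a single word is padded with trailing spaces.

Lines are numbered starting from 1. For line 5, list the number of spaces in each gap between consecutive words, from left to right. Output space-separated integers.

Line 1: ['stone', 'night'] (min_width=11, slack=2)
Line 2: ['knife', 'time'] (min_width=10, slack=3)
Line 3: ['early', 'slow'] (min_width=10, slack=3)
Line 4: ['island', 'purple'] (min_width=13, slack=0)
Line 5: ['magnetic', 'new'] (min_width=12, slack=1)
Line 6: ['triangle', 'a'] (min_width=10, slack=3)
Line 7: ['vector', 'walk'] (min_width=11, slack=2)
Line 8: ['calendar'] (min_width=8, slack=5)
Line 9: ['vector', 'train'] (min_width=12, slack=1)
Line 10: ['north', 'vector'] (min_width=12, slack=1)
Line 11: ['hard', 'six'] (min_width=8, slack=5)
Line 12: ['kitchen'] (min_width=7, slack=6)
Line 13: ['waterfall'] (min_width=9, slack=4)

Answer: 2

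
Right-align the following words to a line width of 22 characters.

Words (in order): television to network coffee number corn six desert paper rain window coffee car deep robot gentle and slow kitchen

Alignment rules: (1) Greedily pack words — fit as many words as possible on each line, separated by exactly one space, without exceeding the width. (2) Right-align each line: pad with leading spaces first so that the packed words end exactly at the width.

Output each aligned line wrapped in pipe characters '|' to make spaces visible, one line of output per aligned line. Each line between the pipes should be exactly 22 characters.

Answer: | television to network|
|coffee number corn six|
|     desert paper rain|
|window coffee car deep|
| robot gentle and slow|
|               kitchen|

Derivation:
Line 1: ['television', 'to', 'network'] (min_width=21, slack=1)
Line 2: ['coffee', 'number', 'corn', 'six'] (min_width=22, slack=0)
Line 3: ['desert', 'paper', 'rain'] (min_width=17, slack=5)
Line 4: ['window', 'coffee', 'car', 'deep'] (min_width=22, slack=0)
Line 5: ['robot', 'gentle', 'and', 'slow'] (min_width=21, slack=1)
Line 6: ['kitchen'] (min_width=7, slack=15)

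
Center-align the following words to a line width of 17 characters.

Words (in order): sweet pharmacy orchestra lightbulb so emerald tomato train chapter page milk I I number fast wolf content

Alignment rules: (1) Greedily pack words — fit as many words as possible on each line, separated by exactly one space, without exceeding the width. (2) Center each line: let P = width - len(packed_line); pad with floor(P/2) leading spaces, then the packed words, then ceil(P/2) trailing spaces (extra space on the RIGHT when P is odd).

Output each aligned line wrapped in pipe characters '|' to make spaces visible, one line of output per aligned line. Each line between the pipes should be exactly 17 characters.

Answer: | sweet pharmacy  |
|    orchestra    |
|  lightbulb so   |
| emerald tomato  |
|  train chapter  |
|  page milk I I  |
|number fast wolf |
|     content     |

Derivation:
Line 1: ['sweet', 'pharmacy'] (min_width=14, slack=3)
Line 2: ['orchestra'] (min_width=9, slack=8)
Line 3: ['lightbulb', 'so'] (min_width=12, slack=5)
Line 4: ['emerald', 'tomato'] (min_width=14, slack=3)
Line 5: ['train', 'chapter'] (min_width=13, slack=4)
Line 6: ['page', 'milk', 'I', 'I'] (min_width=13, slack=4)
Line 7: ['number', 'fast', 'wolf'] (min_width=16, slack=1)
Line 8: ['content'] (min_width=7, slack=10)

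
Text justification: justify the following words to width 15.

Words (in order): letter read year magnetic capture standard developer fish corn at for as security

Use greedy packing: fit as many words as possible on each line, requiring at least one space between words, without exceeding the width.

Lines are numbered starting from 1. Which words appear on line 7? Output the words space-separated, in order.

Answer: security

Derivation:
Line 1: ['letter', 'read'] (min_width=11, slack=4)
Line 2: ['year', 'magnetic'] (min_width=13, slack=2)
Line 3: ['capture'] (min_width=7, slack=8)
Line 4: ['standard'] (min_width=8, slack=7)
Line 5: ['developer', 'fish'] (min_width=14, slack=1)
Line 6: ['corn', 'at', 'for', 'as'] (min_width=14, slack=1)
Line 7: ['security'] (min_width=8, slack=7)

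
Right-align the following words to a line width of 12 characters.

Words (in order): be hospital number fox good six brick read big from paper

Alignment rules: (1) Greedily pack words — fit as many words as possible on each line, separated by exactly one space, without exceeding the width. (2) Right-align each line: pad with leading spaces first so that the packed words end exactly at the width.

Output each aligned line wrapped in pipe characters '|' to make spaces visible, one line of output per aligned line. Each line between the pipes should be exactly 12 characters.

Answer: | be hospital|
|  number fox|
|    good six|
|  brick read|
|    big from|
|       paper|

Derivation:
Line 1: ['be', 'hospital'] (min_width=11, slack=1)
Line 2: ['number', 'fox'] (min_width=10, slack=2)
Line 3: ['good', 'six'] (min_width=8, slack=4)
Line 4: ['brick', 'read'] (min_width=10, slack=2)
Line 5: ['big', 'from'] (min_width=8, slack=4)
Line 6: ['paper'] (min_width=5, slack=7)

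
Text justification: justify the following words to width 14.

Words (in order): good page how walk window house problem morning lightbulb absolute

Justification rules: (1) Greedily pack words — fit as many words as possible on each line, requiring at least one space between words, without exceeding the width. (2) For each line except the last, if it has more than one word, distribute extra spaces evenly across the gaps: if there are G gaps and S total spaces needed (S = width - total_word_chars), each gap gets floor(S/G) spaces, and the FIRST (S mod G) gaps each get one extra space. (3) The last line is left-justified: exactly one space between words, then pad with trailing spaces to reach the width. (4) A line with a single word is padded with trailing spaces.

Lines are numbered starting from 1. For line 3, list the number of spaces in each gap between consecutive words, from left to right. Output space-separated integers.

Line 1: ['good', 'page', 'how'] (min_width=13, slack=1)
Line 2: ['walk', 'window'] (min_width=11, slack=3)
Line 3: ['house', 'problem'] (min_width=13, slack=1)
Line 4: ['morning'] (min_width=7, slack=7)
Line 5: ['lightbulb'] (min_width=9, slack=5)
Line 6: ['absolute'] (min_width=8, slack=6)

Answer: 2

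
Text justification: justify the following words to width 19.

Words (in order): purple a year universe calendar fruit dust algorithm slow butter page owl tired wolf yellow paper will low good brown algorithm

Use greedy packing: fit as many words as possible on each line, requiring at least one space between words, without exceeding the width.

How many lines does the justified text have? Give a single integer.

Answer: 8

Derivation:
Line 1: ['purple', 'a', 'year'] (min_width=13, slack=6)
Line 2: ['universe', 'calendar'] (min_width=17, slack=2)
Line 3: ['fruit', 'dust'] (min_width=10, slack=9)
Line 4: ['algorithm', 'slow'] (min_width=14, slack=5)
Line 5: ['butter', 'page', 'owl'] (min_width=15, slack=4)
Line 6: ['tired', 'wolf', 'yellow'] (min_width=17, slack=2)
Line 7: ['paper', 'will', 'low', 'good'] (min_width=19, slack=0)
Line 8: ['brown', 'algorithm'] (min_width=15, slack=4)
Total lines: 8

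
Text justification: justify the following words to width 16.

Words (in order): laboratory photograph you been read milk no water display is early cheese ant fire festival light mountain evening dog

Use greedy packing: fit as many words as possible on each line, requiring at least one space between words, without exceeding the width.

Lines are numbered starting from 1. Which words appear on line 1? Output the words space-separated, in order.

Answer: laboratory

Derivation:
Line 1: ['laboratory'] (min_width=10, slack=6)
Line 2: ['photograph', 'you'] (min_width=14, slack=2)
Line 3: ['been', 'read', 'milk'] (min_width=14, slack=2)
Line 4: ['no', 'water', 'display'] (min_width=16, slack=0)
Line 5: ['is', 'early', 'cheese'] (min_width=15, slack=1)
Line 6: ['ant', 'fire'] (min_width=8, slack=8)
Line 7: ['festival', 'light'] (min_width=14, slack=2)
Line 8: ['mountain', 'evening'] (min_width=16, slack=0)
Line 9: ['dog'] (min_width=3, slack=13)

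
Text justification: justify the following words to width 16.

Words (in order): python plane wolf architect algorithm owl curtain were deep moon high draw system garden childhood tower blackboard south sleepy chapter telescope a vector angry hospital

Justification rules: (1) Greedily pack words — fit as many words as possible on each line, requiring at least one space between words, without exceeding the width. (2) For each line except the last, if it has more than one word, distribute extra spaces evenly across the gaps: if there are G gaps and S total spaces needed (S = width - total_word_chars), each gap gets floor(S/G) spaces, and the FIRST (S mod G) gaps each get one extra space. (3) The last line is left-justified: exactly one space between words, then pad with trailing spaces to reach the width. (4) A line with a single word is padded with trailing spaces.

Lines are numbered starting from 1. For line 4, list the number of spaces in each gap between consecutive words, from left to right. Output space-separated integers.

Line 1: ['python', 'plane'] (min_width=12, slack=4)
Line 2: ['wolf', 'architect'] (min_width=14, slack=2)
Line 3: ['algorithm', 'owl'] (min_width=13, slack=3)
Line 4: ['curtain', 'were'] (min_width=12, slack=4)
Line 5: ['deep', 'moon', 'high'] (min_width=14, slack=2)
Line 6: ['draw', 'system'] (min_width=11, slack=5)
Line 7: ['garden', 'childhood'] (min_width=16, slack=0)
Line 8: ['tower', 'blackboard'] (min_width=16, slack=0)
Line 9: ['south', 'sleepy'] (min_width=12, slack=4)
Line 10: ['chapter'] (min_width=7, slack=9)
Line 11: ['telescope', 'a'] (min_width=11, slack=5)
Line 12: ['vector', 'angry'] (min_width=12, slack=4)
Line 13: ['hospital'] (min_width=8, slack=8)

Answer: 5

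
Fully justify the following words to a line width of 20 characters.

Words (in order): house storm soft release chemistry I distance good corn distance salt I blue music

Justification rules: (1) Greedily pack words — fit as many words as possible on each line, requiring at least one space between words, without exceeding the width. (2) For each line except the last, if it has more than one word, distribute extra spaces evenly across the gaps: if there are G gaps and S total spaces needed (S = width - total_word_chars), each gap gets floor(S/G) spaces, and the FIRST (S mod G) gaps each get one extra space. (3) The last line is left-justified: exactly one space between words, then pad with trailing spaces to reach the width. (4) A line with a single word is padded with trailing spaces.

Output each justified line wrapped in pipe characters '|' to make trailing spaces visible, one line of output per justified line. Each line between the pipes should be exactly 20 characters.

Line 1: ['house', 'storm', 'soft'] (min_width=16, slack=4)
Line 2: ['release', 'chemistry', 'I'] (min_width=19, slack=1)
Line 3: ['distance', 'good', 'corn'] (min_width=18, slack=2)
Line 4: ['distance', 'salt', 'I', 'blue'] (min_width=20, slack=0)
Line 5: ['music'] (min_width=5, slack=15)

Answer: |house   storm   soft|
|release  chemistry I|
|distance  good  corn|
|distance salt I blue|
|music               |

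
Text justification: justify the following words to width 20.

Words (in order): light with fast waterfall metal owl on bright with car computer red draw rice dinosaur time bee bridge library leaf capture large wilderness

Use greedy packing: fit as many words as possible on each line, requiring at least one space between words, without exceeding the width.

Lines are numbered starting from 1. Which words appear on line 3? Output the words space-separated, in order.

Line 1: ['light', 'with', 'fast'] (min_width=15, slack=5)
Line 2: ['waterfall', 'metal', 'owl'] (min_width=19, slack=1)
Line 3: ['on', 'bright', 'with', 'car'] (min_width=18, slack=2)
Line 4: ['computer', 'red', 'draw'] (min_width=17, slack=3)
Line 5: ['rice', 'dinosaur', 'time'] (min_width=18, slack=2)
Line 6: ['bee', 'bridge', 'library'] (min_width=18, slack=2)
Line 7: ['leaf', 'capture', 'large'] (min_width=18, slack=2)
Line 8: ['wilderness'] (min_width=10, slack=10)

Answer: on bright with car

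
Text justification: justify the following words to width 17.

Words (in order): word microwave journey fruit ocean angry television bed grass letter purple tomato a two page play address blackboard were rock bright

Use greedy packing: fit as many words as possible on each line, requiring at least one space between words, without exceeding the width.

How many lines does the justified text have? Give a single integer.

Answer: 10

Derivation:
Line 1: ['word', 'microwave'] (min_width=14, slack=3)
Line 2: ['journey', 'fruit'] (min_width=13, slack=4)
Line 3: ['ocean', 'angry'] (min_width=11, slack=6)
Line 4: ['television', 'bed'] (min_width=14, slack=3)
Line 5: ['grass', 'letter'] (min_width=12, slack=5)
Line 6: ['purple', 'tomato', 'a'] (min_width=15, slack=2)
Line 7: ['two', 'page', 'play'] (min_width=13, slack=4)
Line 8: ['address'] (min_width=7, slack=10)
Line 9: ['blackboard', 'were'] (min_width=15, slack=2)
Line 10: ['rock', 'bright'] (min_width=11, slack=6)
Total lines: 10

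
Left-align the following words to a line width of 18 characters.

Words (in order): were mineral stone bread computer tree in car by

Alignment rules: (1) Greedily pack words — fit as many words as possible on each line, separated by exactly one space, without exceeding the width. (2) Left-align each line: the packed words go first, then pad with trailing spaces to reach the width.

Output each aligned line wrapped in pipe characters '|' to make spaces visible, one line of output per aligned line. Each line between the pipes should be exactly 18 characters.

Answer: |were mineral stone|
|bread computer    |
|tree in car by    |

Derivation:
Line 1: ['were', 'mineral', 'stone'] (min_width=18, slack=0)
Line 2: ['bread', 'computer'] (min_width=14, slack=4)
Line 3: ['tree', 'in', 'car', 'by'] (min_width=14, slack=4)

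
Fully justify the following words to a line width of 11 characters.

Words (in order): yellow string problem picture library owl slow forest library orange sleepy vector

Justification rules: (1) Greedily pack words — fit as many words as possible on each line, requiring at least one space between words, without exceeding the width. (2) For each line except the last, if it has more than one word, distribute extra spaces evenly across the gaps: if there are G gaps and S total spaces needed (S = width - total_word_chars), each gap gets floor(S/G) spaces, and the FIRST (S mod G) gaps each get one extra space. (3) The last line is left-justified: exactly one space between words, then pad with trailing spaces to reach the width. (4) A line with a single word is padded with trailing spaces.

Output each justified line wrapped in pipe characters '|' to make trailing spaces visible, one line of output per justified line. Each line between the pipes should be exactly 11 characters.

Answer: |yellow     |
|string     |
|problem    |
|picture    |
|library owl|
|slow forest|
|library    |
|orange     |
|sleepy     |
|vector     |

Derivation:
Line 1: ['yellow'] (min_width=6, slack=5)
Line 2: ['string'] (min_width=6, slack=5)
Line 3: ['problem'] (min_width=7, slack=4)
Line 4: ['picture'] (min_width=7, slack=4)
Line 5: ['library', 'owl'] (min_width=11, slack=0)
Line 6: ['slow', 'forest'] (min_width=11, slack=0)
Line 7: ['library'] (min_width=7, slack=4)
Line 8: ['orange'] (min_width=6, slack=5)
Line 9: ['sleepy'] (min_width=6, slack=5)
Line 10: ['vector'] (min_width=6, slack=5)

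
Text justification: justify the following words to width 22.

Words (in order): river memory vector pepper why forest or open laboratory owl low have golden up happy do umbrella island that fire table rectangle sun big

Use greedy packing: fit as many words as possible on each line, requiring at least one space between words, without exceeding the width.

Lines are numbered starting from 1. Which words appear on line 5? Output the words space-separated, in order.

Answer: happy do umbrella

Derivation:
Line 1: ['river', 'memory', 'vector'] (min_width=19, slack=3)
Line 2: ['pepper', 'why', 'forest', 'or'] (min_width=20, slack=2)
Line 3: ['open', 'laboratory', 'owl'] (min_width=19, slack=3)
Line 4: ['low', 'have', 'golden', 'up'] (min_width=18, slack=4)
Line 5: ['happy', 'do', 'umbrella'] (min_width=17, slack=5)
Line 6: ['island', 'that', 'fire', 'table'] (min_width=22, slack=0)
Line 7: ['rectangle', 'sun', 'big'] (min_width=17, slack=5)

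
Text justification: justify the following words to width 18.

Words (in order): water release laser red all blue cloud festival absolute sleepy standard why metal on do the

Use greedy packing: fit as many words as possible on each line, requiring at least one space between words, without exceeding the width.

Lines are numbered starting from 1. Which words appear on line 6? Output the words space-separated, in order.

Line 1: ['water', 'release'] (min_width=13, slack=5)
Line 2: ['laser', 'red', 'all', 'blue'] (min_width=18, slack=0)
Line 3: ['cloud', 'festival'] (min_width=14, slack=4)
Line 4: ['absolute', 'sleepy'] (min_width=15, slack=3)
Line 5: ['standard', 'why', 'metal'] (min_width=18, slack=0)
Line 6: ['on', 'do', 'the'] (min_width=9, slack=9)

Answer: on do the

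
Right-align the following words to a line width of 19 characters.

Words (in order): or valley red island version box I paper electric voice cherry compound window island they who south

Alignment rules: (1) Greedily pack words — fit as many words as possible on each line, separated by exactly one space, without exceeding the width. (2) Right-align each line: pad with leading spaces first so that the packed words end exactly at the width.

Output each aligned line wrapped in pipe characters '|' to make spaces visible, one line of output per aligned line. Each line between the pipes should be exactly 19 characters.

Answer: |      or valley red|
| island version box|
|   I paper electric|
|       voice cherry|
|    compound window|
|    island they who|
|              south|

Derivation:
Line 1: ['or', 'valley', 'red'] (min_width=13, slack=6)
Line 2: ['island', 'version', 'box'] (min_width=18, slack=1)
Line 3: ['I', 'paper', 'electric'] (min_width=16, slack=3)
Line 4: ['voice', 'cherry'] (min_width=12, slack=7)
Line 5: ['compound', 'window'] (min_width=15, slack=4)
Line 6: ['island', 'they', 'who'] (min_width=15, slack=4)
Line 7: ['south'] (min_width=5, slack=14)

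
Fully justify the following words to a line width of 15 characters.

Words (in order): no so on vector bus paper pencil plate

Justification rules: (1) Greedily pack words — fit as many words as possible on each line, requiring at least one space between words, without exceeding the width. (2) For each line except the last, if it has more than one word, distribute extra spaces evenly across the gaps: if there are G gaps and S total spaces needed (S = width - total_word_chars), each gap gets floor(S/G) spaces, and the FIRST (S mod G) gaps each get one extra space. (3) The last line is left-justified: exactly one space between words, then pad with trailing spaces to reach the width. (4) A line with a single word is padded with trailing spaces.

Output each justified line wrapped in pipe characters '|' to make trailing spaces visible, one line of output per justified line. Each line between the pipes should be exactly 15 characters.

Line 1: ['no', 'so', 'on', 'vector'] (min_width=15, slack=0)
Line 2: ['bus', 'paper'] (min_width=9, slack=6)
Line 3: ['pencil', 'plate'] (min_width=12, slack=3)

Answer: |no so on vector|
|bus       paper|
|pencil plate   |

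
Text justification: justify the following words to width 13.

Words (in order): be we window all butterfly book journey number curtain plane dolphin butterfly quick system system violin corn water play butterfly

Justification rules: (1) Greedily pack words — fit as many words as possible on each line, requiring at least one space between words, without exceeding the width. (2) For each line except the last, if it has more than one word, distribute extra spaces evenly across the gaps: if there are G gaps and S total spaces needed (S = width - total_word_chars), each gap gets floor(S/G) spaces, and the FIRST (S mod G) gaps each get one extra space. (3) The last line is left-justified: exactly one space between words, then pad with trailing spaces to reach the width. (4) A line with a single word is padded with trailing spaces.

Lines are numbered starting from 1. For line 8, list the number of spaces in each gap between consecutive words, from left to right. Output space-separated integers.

Answer: 2

Derivation:
Line 1: ['be', 'we', 'window'] (min_width=12, slack=1)
Line 2: ['all', 'butterfly'] (min_width=13, slack=0)
Line 3: ['book', 'journey'] (min_width=12, slack=1)
Line 4: ['number'] (min_width=6, slack=7)
Line 5: ['curtain', 'plane'] (min_width=13, slack=0)
Line 6: ['dolphin'] (min_width=7, slack=6)
Line 7: ['butterfly'] (min_width=9, slack=4)
Line 8: ['quick', 'system'] (min_width=12, slack=1)
Line 9: ['system', 'violin'] (min_width=13, slack=0)
Line 10: ['corn', 'water'] (min_width=10, slack=3)
Line 11: ['play'] (min_width=4, slack=9)
Line 12: ['butterfly'] (min_width=9, slack=4)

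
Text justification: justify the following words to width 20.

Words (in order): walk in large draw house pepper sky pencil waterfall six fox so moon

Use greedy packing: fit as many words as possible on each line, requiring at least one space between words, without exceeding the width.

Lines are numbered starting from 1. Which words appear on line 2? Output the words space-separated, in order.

Line 1: ['walk', 'in', 'large', 'draw'] (min_width=18, slack=2)
Line 2: ['house', 'pepper', 'sky'] (min_width=16, slack=4)
Line 3: ['pencil', 'waterfall', 'six'] (min_width=20, slack=0)
Line 4: ['fox', 'so', 'moon'] (min_width=11, slack=9)

Answer: house pepper sky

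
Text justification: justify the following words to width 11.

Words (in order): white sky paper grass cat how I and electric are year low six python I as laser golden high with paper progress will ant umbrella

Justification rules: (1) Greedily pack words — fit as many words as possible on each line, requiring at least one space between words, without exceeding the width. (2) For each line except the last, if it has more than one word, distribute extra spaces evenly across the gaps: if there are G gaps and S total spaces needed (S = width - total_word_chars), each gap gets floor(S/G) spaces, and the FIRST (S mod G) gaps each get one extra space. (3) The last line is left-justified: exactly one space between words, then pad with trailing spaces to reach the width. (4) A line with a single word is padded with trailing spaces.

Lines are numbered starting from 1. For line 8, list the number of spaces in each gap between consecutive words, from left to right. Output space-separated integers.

Answer: 1 1

Derivation:
Line 1: ['white', 'sky'] (min_width=9, slack=2)
Line 2: ['paper', 'grass'] (min_width=11, slack=0)
Line 3: ['cat', 'how', 'I'] (min_width=9, slack=2)
Line 4: ['and'] (min_width=3, slack=8)
Line 5: ['electric'] (min_width=8, slack=3)
Line 6: ['are', 'year'] (min_width=8, slack=3)
Line 7: ['low', 'six'] (min_width=7, slack=4)
Line 8: ['python', 'I', 'as'] (min_width=11, slack=0)
Line 9: ['laser'] (min_width=5, slack=6)
Line 10: ['golden', 'high'] (min_width=11, slack=0)
Line 11: ['with', 'paper'] (min_width=10, slack=1)
Line 12: ['progress'] (min_width=8, slack=3)
Line 13: ['will', 'ant'] (min_width=8, slack=3)
Line 14: ['umbrella'] (min_width=8, slack=3)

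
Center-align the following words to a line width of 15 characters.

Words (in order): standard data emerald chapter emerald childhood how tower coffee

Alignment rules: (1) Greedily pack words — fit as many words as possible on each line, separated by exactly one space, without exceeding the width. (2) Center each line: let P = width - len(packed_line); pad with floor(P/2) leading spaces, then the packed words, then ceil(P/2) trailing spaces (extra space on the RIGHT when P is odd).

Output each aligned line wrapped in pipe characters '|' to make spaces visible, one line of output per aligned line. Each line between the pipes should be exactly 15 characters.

Answer: | standard data |
|emerald chapter|
|    emerald    |
| childhood how |
| tower coffee  |

Derivation:
Line 1: ['standard', 'data'] (min_width=13, slack=2)
Line 2: ['emerald', 'chapter'] (min_width=15, slack=0)
Line 3: ['emerald'] (min_width=7, slack=8)
Line 4: ['childhood', 'how'] (min_width=13, slack=2)
Line 5: ['tower', 'coffee'] (min_width=12, slack=3)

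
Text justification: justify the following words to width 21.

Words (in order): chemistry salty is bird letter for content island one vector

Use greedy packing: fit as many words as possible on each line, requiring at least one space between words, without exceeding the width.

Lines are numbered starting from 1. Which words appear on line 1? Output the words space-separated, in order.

Answer: chemistry salty is

Derivation:
Line 1: ['chemistry', 'salty', 'is'] (min_width=18, slack=3)
Line 2: ['bird', 'letter', 'for'] (min_width=15, slack=6)
Line 3: ['content', 'island', 'one'] (min_width=18, slack=3)
Line 4: ['vector'] (min_width=6, slack=15)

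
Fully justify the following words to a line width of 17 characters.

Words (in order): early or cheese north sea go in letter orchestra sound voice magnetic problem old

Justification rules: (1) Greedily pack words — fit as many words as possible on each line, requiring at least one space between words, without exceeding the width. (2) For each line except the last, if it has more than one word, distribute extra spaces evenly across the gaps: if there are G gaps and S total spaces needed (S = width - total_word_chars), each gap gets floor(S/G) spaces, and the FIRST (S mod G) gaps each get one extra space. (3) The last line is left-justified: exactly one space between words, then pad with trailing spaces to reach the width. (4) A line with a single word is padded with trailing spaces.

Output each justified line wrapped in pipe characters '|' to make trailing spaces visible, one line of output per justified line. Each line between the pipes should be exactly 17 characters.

Answer: |early  or  cheese|
|north  sea  go in|
|letter  orchestra|
|sound       voice|
|magnetic  problem|
|old              |

Derivation:
Line 1: ['early', 'or', 'cheese'] (min_width=15, slack=2)
Line 2: ['north', 'sea', 'go', 'in'] (min_width=15, slack=2)
Line 3: ['letter', 'orchestra'] (min_width=16, slack=1)
Line 4: ['sound', 'voice'] (min_width=11, slack=6)
Line 5: ['magnetic', 'problem'] (min_width=16, slack=1)
Line 6: ['old'] (min_width=3, slack=14)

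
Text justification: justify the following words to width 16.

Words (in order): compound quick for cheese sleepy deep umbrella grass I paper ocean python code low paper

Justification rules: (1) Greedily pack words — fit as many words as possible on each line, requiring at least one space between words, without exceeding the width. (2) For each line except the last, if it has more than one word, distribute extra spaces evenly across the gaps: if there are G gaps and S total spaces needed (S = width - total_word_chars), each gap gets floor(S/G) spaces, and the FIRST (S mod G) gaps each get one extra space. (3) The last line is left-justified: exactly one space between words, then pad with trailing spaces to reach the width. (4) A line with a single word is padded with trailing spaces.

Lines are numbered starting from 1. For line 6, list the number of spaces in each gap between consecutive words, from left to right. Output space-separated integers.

Answer: 2 1

Derivation:
Line 1: ['compound', 'quick'] (min_width=14, slack=2)
Line 2: ['for', 'cheese'] (min_width=10, slack=6)
Line 3: ['sleepy', 'deep'] (min_width=11, slack=5)
Line 4: ['umbrella', 'grass', 'I'] (min_width=16, slack=0)
Line 5: ['paper', 'ocean'] (min_width=11, slack=5)
Line 6: ['python', 'code', 'low'] (min_width=15, slack=1)
Line 7: ['paper'] (min_width=5, slack=11)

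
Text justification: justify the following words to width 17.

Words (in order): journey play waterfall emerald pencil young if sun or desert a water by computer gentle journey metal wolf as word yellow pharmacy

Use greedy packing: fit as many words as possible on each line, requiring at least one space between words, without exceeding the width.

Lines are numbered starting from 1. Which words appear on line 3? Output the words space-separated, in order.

Answer: pencil young if

Derivation:
Line 1: ['journey', 'play'] (min_width=12, slack=5)
Line 2: ['waterfall', 'emerald'] (min_width=17, slack=0)
Line 3: ['pencil', 'young', 'if'] (min_width=15, slack=2)
Line 4: ['sun', 'or', 'desert', 'a'] (min_width=15, slack=2)
Line 5: ['water', 'by', 'computer'] (min_width=17, slack=0)
Line 6: ['gentle', 'journey'] (min_width=14, slack=3)
Line 7: ['metal', 'wolf', 'as'] (min_width=13, slack=4)
Line 8: ['word', 'yellow'] (min_width=11, slack=6)
Line 9: ['pharmacy'] (min_width=8, slack=9)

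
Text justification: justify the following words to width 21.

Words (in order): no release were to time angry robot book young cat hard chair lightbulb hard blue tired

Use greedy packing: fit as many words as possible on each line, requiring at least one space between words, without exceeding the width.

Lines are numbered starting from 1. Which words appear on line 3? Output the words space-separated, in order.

Line 1: ['no', 'release', 'were', 'to'] (min_width=18, slack=3)
Line 2: ['time', 'angry', 'robot', 'book'] (min_width=21, slack=0)
Line 3: ['young', 'cat', 'hard', 'chair'] (min_width=20, slack=1)
Line 4: ['lightbulb', 'hard', 'blue'] (min_width=19, slack=2)
Line 5: ['tired'] (min_width=5, slack=16)

Answer: young cat hard chair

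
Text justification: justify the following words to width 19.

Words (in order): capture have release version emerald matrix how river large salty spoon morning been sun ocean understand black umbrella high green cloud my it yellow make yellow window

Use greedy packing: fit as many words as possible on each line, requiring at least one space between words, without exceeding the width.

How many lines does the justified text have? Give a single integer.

Line 1: ['capture', 'have'] (min_width=12, slack=7)
Line 2: ['release', 'version'] (min_width=15, slack=4)
Line 3: ['emerald', 'matrix', 'how'] (min_width=18, slack=1)
Line 4: ['river', 'large', 'salty'] (min_width=17, slack=2)
Line 5: ['spoon', 'morning', 'been'] (min_width=18, slack=1)
Line 6: ['sun', 'ocean'] (min_width=9, slack=10)
Line 7: ['understand', 'black'] (min_width=16, slack=3)
Line 8: ['umbrella', 'high', 'green'] (min_width=19, slack=0)
Line 9: ['cloud', 'my', 'it', 'yellow'] (min_width=18, slack=1)
Line 10: ['make', 'yellow', 'window'] (min_width=18, slack=1)
Total lines: 10

Answer: 10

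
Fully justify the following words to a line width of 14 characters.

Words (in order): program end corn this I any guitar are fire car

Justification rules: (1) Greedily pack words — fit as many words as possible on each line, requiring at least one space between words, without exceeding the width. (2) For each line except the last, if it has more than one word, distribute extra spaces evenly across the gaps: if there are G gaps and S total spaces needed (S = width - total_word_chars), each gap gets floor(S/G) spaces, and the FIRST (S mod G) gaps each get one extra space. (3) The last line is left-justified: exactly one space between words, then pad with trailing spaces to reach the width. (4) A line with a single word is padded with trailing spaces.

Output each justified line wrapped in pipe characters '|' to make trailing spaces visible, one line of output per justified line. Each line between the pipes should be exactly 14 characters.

Line 1: ['program', 'end'] (min_width=11, slack=3)
Line 2: ['corn', 'this', 'I'] (min_width=11, slack=3)
Line 3: ['any', 'guitar', 'are'] (min_width=14, slack=0)
Line 4: ['fire', 'car'] (min_width=8, slack=6)

Answer: |program    end|
|corn   this  I|
|any guitar are|
|fire car      |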